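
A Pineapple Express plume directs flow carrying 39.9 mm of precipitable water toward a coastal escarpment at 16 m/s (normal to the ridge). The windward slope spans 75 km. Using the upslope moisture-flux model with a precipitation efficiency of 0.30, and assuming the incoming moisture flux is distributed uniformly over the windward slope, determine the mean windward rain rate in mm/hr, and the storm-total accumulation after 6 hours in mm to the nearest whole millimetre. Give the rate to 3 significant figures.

R ≈ 9.19 mm/hr; total ≈ 55 mm

Incoming column moisture flux per unit ridge length: F = V × PW = 16 × 39.9 = 638.4 mm·m/s.
Spread over the 75 km slope with efficiency ε = 0.30: R = ε·F/W = 0.30 × 638.4 / 75000 m = 2.554e-03 mm/s.
R = 2.554e-03 × 3600 = 9.19 mm/hr.
Over 6 h: total = 9.19 × 6 = 55.14 ≈ 55 mm.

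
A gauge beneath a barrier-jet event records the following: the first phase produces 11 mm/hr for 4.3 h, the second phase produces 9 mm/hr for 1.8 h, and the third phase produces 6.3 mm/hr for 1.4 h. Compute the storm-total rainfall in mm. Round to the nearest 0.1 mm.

total ≈ 72.3 mm

Total = Σ Rᵢ Δtᵢ = 11 × 4.3 + 9 × 1.8 + 6.3 × 1.4
      = 47.3 + 16.2 + 8.82 = 72.3 mm.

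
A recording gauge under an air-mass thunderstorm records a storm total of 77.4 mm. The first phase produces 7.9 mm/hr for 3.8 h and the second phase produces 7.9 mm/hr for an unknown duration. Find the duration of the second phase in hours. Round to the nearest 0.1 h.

duration ≈ 6.0 h

Known phases: 7.9 × 3.8 = 30.02 mm.
Remaining depth = 77.4 − 30.02 = 47.38 mm.
Duration = 47.38 / 7.9 = 6.0 h.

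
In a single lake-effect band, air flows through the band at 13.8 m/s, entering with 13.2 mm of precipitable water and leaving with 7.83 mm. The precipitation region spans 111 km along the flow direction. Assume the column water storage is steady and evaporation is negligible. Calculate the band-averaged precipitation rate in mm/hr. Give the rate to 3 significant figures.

R ≈ 2.40 mm/hr

Column moisture flux per unit crosswind length is F = V × PW.
Inflow: F_in = 13.8 × 13.2 = 182.16 mm·m/s
Outflow: F_out = 13.8 × 7.83 = 108.054 mm·m/s
Steady-state rate R = (F_in − F_out)/L = (182.16 − 108.054) / 111000 m = 6.676e-04 mm/s.
R = 6.676e-04 × 3600 = 2.40 mm/hr.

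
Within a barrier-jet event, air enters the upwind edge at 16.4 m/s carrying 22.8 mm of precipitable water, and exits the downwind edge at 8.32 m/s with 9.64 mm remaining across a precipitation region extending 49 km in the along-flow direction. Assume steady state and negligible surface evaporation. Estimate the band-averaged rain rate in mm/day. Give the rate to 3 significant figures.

Column moisture flux per unit crosswind length is F = V × PW.
Inflow: F_in = 16.4 × 22.8 = 373.92 mm·m/s
Outflow: F_out = 8.32 × 9.64 = 80.2048 mm·m/s
Steady-state rate R = (F_in − F_out)/L = (373.92 − 80.2048) / 49000 m = 5.994e-03 mm/s.
R = 5.994e-03 × 3600 × 24 = 518 mm/day.

R ≈ 518 mm/day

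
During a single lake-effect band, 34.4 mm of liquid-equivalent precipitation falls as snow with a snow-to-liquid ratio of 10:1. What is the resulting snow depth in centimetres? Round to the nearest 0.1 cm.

snow depth ≈ 34.4 cm

Snow depth = liquid × ratio = 34.4 mm × 10 = 344 mm = 34.4 cm.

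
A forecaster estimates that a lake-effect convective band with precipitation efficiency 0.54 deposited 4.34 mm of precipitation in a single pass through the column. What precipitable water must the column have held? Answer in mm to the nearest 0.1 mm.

PW ≈ 8.0 mm

PW = precipitation / ε = 4.34 / 0.54 = 8.0 mm.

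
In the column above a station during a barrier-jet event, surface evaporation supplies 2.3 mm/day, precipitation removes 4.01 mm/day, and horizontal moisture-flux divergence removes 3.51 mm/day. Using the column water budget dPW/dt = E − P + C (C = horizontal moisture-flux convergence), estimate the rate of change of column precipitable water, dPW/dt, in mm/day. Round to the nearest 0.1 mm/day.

dPW/dt ≈ -5.2 mm/day

dPW/dt = E − P + C = 2.3 − 4.01 + (-3.51) = -5.2 mm/day.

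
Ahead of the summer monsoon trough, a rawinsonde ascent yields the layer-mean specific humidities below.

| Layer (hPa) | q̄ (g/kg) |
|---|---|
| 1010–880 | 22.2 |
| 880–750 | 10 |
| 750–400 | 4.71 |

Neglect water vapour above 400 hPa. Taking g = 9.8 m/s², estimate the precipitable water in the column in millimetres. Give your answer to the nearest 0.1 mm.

PW ≈ 59.5 mm

Precipitable water is the column-integrated vapour mass per unit area: PW = (1/g) Σ q̄ Δp, with q in kg/kg and Δp in Pa (1 kg/m² of water = 1 mm).
Layer 1010–880 hPa: Δp = 130 hPa = 13000 Pa, q̄ = 0.0222 kg/kg → 0.0222 × 13000 / 9.8 = 29.45 mm
Layer 880–750 hPa: Δp = 130 hPa = 13000 Pa, q̄ = 0.01 kg/kg → 0.01 × 13000 / 9.8 = 13.27 mm
Layer 750–400 hPa: Δp = 350 hPa = 35000 Pa, q̄ = 0.00471 kg/kg → 0.00471 × 35000 / 9.8 = 16.82 mm
PW = 29.45 + 13.27 + 16.82 = 59.54 ≈ 59.5 mm.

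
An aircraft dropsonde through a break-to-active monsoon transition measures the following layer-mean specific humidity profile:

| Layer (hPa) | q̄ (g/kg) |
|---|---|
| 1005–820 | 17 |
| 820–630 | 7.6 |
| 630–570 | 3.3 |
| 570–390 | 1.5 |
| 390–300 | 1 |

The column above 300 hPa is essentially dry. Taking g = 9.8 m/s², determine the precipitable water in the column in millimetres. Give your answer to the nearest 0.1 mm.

PW ≈ 52.5 mm

Precipitable water is the column-integrated vapour mass per unit area: PW = (1/g) Σ q̄ Δp, with q in kg/kg and Δp in Pa (1 kg/m² of water = 1 mm).
Layer 1005–820 hPa: Δp = 185 hPa = 18500 Pa, q̄ = 0.017 kg/kg → 0.017 × 18500 / 9.8 = 32.09 mm
Layer 820–630 hPa: Δp = 190 hPa = 19000 Pa, q̄ = 0.0076 kg/kg → 0.0076 × 19000 / 9.8 = 14.73 mm
Layer 630–570 hPa: Δp = 60 hPa = 6000 Pa, q̄ = 0.0033 kg/kg → 0.0033 × 6000 / 9.8 = 2.02 mm
Layer 570–390 hPa: Δp = 180 hPa = 18000 Pa, q̄ = 0.0015 kg/kg → 0.0015 × 18000 / 9.8 = 2.76 mm
Layer 390–300 hPa: Δp = 90 hPa = 9000 Pa, q̄ = 0.001 kg/kg → 0.001 × 9000 / 9.8 = 0.92 mm
PW = 32.09 + 14.73 + 2.02 + 2.76 + 0.92 = 52.52 ≈ 52.5 mm.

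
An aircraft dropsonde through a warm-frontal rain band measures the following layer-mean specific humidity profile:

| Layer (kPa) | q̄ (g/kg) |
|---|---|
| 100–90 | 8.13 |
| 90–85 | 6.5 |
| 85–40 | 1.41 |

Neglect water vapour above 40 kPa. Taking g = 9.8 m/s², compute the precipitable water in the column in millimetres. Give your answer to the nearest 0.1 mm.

PW ≈ 18.1 mm

Precipitable water is the column-integrated vapour mass per unit area: PW = (1/g) Σ q̄ Δp, with q in kg/kg and Δp in Pa (1 kg/m² of water = 1 mm).
Layer 100–90 kPa: Δp = 100 hPa = 10000 Pa, q̄ = 0.00813 kg/kg → 0.00813 × 10000 / 9.8 = 8.30 mm
Layer 90–85 kPa: Δp = 50 hPa = 5000 Pa, q̄ = 0.0065 kg/kg → 0.0065 × 5000 / 9.8 = 3.32 mm
Layer 85–40 kPa: Δp = 450 hPa = 45000 Pa, q̄ = 0.00141 kg/kg → 0.00141 × 45000 / 9.8 = 6.47 mm
PW = 8.30 + 3.32 + 6.47 = 18.09 ≈ 18.1 mm.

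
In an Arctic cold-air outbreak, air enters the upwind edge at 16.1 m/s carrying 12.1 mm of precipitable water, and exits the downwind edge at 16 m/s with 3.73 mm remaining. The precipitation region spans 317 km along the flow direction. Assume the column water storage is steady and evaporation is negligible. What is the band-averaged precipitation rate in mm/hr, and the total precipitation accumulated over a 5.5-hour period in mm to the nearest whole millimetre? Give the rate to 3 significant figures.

Column moisture flux per unit crosswind length is F = V × PW.
Inflow: F_in = 16.1 × 12.1 = 194.81 mm·m/s
Outflow: F_out = 16 × 3.73 = 59.68 mm·m/s
Steady-state rate R = (F_in − F_out)/L = (194.81 − 59.68) / 317000 m = 4.263e-04 mm/s.
R = 4.263e-04 × 3600 = 1.53 mm/hr.
Over 5.5 h: total = 1.53 × 5.5 = 8.415 ≈ 8 mm.

R ≈ 1.53 mm/hr; total ≈ 8 mm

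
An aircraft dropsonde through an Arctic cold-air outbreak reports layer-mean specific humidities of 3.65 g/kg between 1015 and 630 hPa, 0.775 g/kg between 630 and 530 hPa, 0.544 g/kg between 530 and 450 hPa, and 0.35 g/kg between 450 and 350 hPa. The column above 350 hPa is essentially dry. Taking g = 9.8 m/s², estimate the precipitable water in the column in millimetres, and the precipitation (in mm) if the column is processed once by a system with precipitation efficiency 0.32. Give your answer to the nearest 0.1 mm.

Precipitable water is the column-integrated vapour mass per unit area: PW = (1/g) Σ q̄ Δp, with q in kg/kg and Δp in Pa (1 kg/m² of water = 1 mm).
Layer 1015–630 hPa: Δp = 385 hPa = 38500 Pa, q̄ = 0.00365 kg/kg → 0.00365 × 38500 / 9.8 = 14.34 mm
Layer 630–530 hPa: Δp = 100 hPa = 10000 Pa, q̄ = 0.000775 kg/kg → 0.000775 × 10000 / 9.8 = 0.79 mm
Layer 530–450 hPa: Δp = 80 hPa = 8000 Pa, q̄ = 0.000544 kg/kg → 0.000544 × 8000 / 9.8 = 0.44 mm
Layer 450–350 hPa: Δp = 100 hPa = 10000 Pa, q̄ = 0.00035 kg/kg → 0.00035 × 10000 / 9.8 = 0.36 mm
PW = 14.34 + 0.79 + 0.44 + 0.36 = 15.93 ≈ 15.9 mm.
Precipitation = ε × PW = 0.32 × 15.9 = 5.1 mm.

PW ≈ 15.9 mm; precipitation ≈ 5.1 mm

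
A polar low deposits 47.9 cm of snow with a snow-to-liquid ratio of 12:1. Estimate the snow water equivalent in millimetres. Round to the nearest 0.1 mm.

SWE = snow depth / ratio = 47.9 cm / 12 = 3.992 cm = 39.9 mm.

SWE ≈ 39.9 mm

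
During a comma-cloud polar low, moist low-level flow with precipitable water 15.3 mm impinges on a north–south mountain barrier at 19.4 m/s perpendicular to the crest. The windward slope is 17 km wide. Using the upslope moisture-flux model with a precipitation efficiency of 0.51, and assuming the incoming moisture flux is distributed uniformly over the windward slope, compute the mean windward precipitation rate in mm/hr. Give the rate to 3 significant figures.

R ≈ 32.1 mm/hr

Incoming column moisture flux per unit ridge length: F = V × PW = 19.4 × 15.3 = 296.82 mm·m/s.
Spread over the 17 km slope with efficiency ε = 0.51: R = ε·F/W = 0.51 × 296.82 / 17000 m = 8.905e-03 mm/s.
R = 8.905e-03 × 3600 = 32.1 mm/hr.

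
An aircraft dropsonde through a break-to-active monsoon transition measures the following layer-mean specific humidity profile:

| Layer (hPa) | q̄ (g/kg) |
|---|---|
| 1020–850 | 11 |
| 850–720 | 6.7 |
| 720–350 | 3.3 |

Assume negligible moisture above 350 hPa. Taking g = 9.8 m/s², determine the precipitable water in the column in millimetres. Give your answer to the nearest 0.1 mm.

Precipitable water is the column-integrated vapour mass per unit area: PW = (1/g) Σ q̄ Δp, with q in kg/kg and Δp in Pa (1 kg/m² of water = 1 mm).
Layer 1020–850 hPa: Δp = 170 hPa = 17000 Pa, q̄ = 0.011 kg/kg → 0.011 × 17000 / 9.8 = 19.08 mm
Layer 850–720 hPa: Δp = 130 hPa = 13000 Pa, q̄ = 0.0067 kg/kg → 0.0067 × 13000 / 9.8 = 8.89 mm
Layer 720–350 hPa: Δp = 370 hPa = 37000 Pa, q̄ = 0.0033 kg/kg → 0.0033 × 37000 / 9.8 = 12.46 mm
PW = 19.08 + 8.89 + 12.46 = 40.43 ≈ 40.4 mm.

PW ≈ 40.4 mm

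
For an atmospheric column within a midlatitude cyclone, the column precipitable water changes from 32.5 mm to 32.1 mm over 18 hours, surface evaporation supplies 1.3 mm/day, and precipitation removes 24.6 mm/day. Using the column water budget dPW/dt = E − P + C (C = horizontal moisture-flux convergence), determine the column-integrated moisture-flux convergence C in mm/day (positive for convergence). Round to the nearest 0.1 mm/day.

C ≈ 22.8 mm/day

dPW/dt = (32.1 − 32.5) mm / (18/24 day) = -0.533 mm/day.
C = dPW/dt − E + P = (-0.533) − 1.3 + 24.6 = 22.8 mm/day.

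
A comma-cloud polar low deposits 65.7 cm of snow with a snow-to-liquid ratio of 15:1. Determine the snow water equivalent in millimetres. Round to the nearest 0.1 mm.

SWE ≈ 43.8 mm

SWE = snow depth / ratio = 65.7 cm / 15 = 4.380 cm = 43.8 mm.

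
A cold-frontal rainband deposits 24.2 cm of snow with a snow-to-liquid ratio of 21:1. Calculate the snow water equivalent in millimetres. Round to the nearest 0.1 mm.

SWE = snow depth / ratio = 24.2 cm / 21 = 1.152 cm = 11.5 mm.

SWE ≈ 11.5 mm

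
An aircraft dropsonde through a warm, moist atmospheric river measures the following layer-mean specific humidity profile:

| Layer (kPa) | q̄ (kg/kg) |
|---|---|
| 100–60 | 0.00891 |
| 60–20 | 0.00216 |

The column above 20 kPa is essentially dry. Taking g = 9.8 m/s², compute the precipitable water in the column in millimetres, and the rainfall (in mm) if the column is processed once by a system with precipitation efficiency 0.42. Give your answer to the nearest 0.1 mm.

Precipitable water is the column-integrated vapour mass per unit area: PW = (1/g) Σ q̄ Δp, with q in kg/kg and Δp in Pa (1 kg/m² of water = 1 mm).
Layer 100–60 kPa: Δp = 400 hPa = 40000 Pa, q̄ = 0.00891 kg/kg → 0.00891 × 40000 / 9.8 = 36.37 mm
Layer 60–20 kPa: Δp = 400 hPa = 40000 Pa, q̄ = 0.00216 kg/kg → 0.00216 × 40000 / 9.8 = 8.82 mm
PW = 36.37 + 8.82 = 45.19 ≈ 45.2 mm.
Rainfall = ε × PW = 0.42 × 45.2 = 19.0 mm.

PW ≈ 45.2 mm; rainfall ≈ 19.0 mm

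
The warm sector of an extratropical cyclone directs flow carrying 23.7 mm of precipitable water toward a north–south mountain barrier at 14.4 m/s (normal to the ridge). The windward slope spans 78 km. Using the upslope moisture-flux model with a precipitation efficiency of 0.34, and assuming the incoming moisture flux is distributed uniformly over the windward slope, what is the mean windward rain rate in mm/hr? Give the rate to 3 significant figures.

Incoming column moisture flux per unit ridge length: F = V × PW = 14.4 × 23.7 = 341.28 mm·m/s.
Spread over the 78 km slope with efficiency ε = 0.34: R = ε·F/W = 0.34 × 341.28 / 78000 m = 1.488e-03 mm/s.
R = 1.488e-03 × 3600 = 5.36 mm/hr.

R ≈ 5.36 mm/hr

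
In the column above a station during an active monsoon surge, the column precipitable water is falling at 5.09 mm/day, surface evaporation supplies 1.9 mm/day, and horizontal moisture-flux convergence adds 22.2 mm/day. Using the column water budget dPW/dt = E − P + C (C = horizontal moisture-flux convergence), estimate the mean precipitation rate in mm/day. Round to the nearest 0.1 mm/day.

dPW/dt = -5.09 mm/day.
P = E + C − dPW/dt = 1.9 + (22.2) − (-5.09) = 29.2 mm/day.

P ≈ 29.2 mm/day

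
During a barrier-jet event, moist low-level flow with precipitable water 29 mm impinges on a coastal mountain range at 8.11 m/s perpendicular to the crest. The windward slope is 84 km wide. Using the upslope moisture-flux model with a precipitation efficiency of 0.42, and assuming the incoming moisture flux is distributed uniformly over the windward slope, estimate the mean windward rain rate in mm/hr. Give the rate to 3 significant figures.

Incoming column moisture flux per unit ridge length: F = V × PW = 8.11 × 29 = 235.19 mm·m/s.
Spread over the 84 km slope with efficiency ε = 0.42: R = ε·F/W = 0.42 × 235.19 / 84000 m = 1.176e-03 mm/s.
R = 1.176e-03 × 3600 = 4.23 mm/hr.

R ≈ 4.23 mm/hr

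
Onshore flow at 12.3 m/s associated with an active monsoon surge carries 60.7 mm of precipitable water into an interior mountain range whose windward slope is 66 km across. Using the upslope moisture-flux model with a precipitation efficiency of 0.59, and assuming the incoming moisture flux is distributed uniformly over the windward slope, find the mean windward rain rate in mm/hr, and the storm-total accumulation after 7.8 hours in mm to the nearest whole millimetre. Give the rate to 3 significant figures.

Incoming column moisture flux per unit ridge length: F = V × PW = 12.3 × 60.7 = 746.61 mm·m/s.
Spread over the 66 km slope with efficiency ε = 0.59: R = ε·F/W = 0.59 × 746.61 / 66000 m = 6.674e-03 mm/s.
R = 6.674e-03 × 3600 = 24.0 mm/hr.
Over 7.8 h: total = 24.0 × 7.8 = 187.2 ≈ 187 mm.

R ≈ 24.0 mm/hr; total ≈ 187 mm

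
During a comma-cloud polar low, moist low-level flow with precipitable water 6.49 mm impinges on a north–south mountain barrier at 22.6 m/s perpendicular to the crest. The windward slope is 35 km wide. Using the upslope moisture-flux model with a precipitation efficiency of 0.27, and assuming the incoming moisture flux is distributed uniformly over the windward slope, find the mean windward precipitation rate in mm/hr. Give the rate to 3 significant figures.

R ≈ 4.07 mm/hr

Incoming column moisture flux per unit ridge length: F = V × PW = 22.6 × 6.49 = 146.674 mm·m/s.
Spread over the 35 km slope with efficiency ε = 0.27: R = ε·F/W = 0.27 × 146.674 / 35000 m = 1.131e-03 mm/s.
R = 1.131e-03 × 3600 = 4.07 mm/hr.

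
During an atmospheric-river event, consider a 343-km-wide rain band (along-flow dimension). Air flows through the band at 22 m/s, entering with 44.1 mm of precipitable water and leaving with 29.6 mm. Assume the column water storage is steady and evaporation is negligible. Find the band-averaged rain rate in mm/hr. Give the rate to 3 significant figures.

R ≈ 3.35 mm/hr

Column moisture flux per unit crosswind length is F = V × PW.
Inflow: F_in = 22 × 44.1 = 970.2 mm·m/s
Outflow: F_out = 22 × 29.6 = 651.2 mm·m/s
Steady-state rate R = (F_in − F_out)/L = (970.2 − 651.2) / 343000 m = 9.300e-04 mm/s.
R = 9.300e-04 × 3600 = 3.35 mm/hr.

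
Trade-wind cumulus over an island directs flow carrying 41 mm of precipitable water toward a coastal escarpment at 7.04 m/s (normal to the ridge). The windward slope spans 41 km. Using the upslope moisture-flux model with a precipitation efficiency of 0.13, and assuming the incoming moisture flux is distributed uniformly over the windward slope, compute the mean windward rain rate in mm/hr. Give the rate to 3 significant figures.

R ≈ 3.29 mm/hr

Incoming column moisture flux per unit ridge length: F = V × PW = 7.04 × 41 = 288.64 mm·m/s.
Spread over the 41 km slope with efficiency ε = 0.13: R = ε·F/W = 0.13 × 288.64 / 41000 m = 9.152e-04 mm/s.
R = 9.152e-04 × 3600 = 3.29 mm/hr.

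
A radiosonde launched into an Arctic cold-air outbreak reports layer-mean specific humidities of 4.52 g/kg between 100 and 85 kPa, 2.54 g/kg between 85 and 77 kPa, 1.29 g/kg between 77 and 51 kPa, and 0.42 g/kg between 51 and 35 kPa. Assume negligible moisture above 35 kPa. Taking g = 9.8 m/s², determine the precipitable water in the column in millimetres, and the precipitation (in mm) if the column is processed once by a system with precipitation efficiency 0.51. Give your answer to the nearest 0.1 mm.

Precipitable water is the column-integrated vapour mass per unit area: PW = (1/g) Σ q̄ Δp, with q in kg/kg and Δp in Pa (1 kg/m² of water = 1 mm).
Layer 100–85 kPa: Δp = 150 hPa = 15000 Pa, q̄ = 0.00452 kg/kg → 0.00452 × 15000 / 9.8 = 6.92 mm
Layer 85–77 kPa: Δp = 80 hPa = 8000 Pa, q̄ = 0.00254 kg/kg → 0.00254 × 8000 / 9.8 = 2.07 mm
Layer 77–51 kPa: Δp = 260 hPa = 26000 Pa, q̄ = 0.00129 kg/kg → 0.00129 × 26000 / 9.8 = 3.42 mm
Layer 51–35 kPa: Δp = 160 hPa = 16000 Pa, q̄ = 0.00042 kg/kg → 0.00042 × 16000 / 9.8 = 0.69 mm
PW = 6.92 + 2.07 + 3.42 + 0.69 = 13.10 ≈ 13.1 mm.
Precipitation = ε × PW = 0.51 × 13.1 = 6.7 mm.

PW ≈ 13.1 mm; precipitation ≈ 6.7 mm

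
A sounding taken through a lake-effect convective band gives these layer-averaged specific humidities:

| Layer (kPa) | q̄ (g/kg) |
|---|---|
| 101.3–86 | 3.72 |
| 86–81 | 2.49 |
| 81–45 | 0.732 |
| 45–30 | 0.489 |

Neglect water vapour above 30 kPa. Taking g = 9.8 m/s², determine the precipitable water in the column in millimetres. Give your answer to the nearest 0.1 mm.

Precipitable water is the column-integrated vapour mass per unit area: PW = (1/g) Σ q̄ Δp, with q in kg/kg and Δp in Pa (1 kg/m² of water = 1 mm).
Layer 101.3–86 kPa: Δp = 153 hPa = 15300 Pa, q̄ = 0.00372 kg/kg → 0.00372 × 15300 / 9.8 = 5.81 mm
Layer 86–81 kPa: Δp = 50 hPa = 5000 Pa, q̄ = 0.00249 kg/kg → 0.00249 × 5000 / 9.8 = 1.27 mm
Layer 81–45 kPa: Δp = 360 hPa = 36000 Pa, q̄ = 0.000732 kg/kg → 0.000732 × 36000 / 9.8 = 2.69 mm
Layer 45–30 kPa: Δp = 150 hPa = 15000 Pa, q̄ = 0.000489 kg/kg → 0.000489 × 15000 / 9.8 = 0.75 mm
PW = 5.81 + 1.27 + 2.69 + 0.75 = 10.52 ≈ 10.5 mm.

PW ≈ 10.5 mm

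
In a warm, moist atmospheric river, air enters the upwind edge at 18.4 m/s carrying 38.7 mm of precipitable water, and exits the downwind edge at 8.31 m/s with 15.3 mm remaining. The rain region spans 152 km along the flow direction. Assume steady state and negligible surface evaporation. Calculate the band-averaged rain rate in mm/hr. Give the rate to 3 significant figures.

Column moisture flux per unit crosswind length is F = V × PW.
Inflow: F_in = 18.4 × 38.7 = 712.08 mm·m/s
Outflow: F_out = 8.31 × 15.3 = 127.143 mm·m/s
Steady-state rate R = (F_in − F_out)/L = (712.08 − 127.143) / 152000 m = 3.848e-03 mm/s.
R = 3.848e-03 × 3600 = 13.9 mm/hr.

R ≈ 13.9 mm/hr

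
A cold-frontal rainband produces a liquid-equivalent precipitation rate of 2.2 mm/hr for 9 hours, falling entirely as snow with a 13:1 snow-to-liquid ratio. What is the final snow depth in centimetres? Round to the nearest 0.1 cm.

Liquid-equivalent depth = 2.2 × 9 = 19.8 mm.
Snow depth = 19.8 mm × 13 = 257.4 mm = 25.7 cm.

snow depth ≈ 25.7 cm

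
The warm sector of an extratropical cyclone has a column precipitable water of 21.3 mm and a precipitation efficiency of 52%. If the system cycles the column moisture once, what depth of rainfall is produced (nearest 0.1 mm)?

Rainfall = ε × PW = 0.52 × 21.3 = 11.1 mm.

rainfall ≈ 11.1 mm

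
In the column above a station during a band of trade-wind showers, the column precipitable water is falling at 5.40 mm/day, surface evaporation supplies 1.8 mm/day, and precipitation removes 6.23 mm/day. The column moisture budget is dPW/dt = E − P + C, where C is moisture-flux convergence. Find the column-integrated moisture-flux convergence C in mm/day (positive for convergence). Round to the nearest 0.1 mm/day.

C ≈ -1.0 mm/day

dPW/dt = -5.40 mm/day.
C = dPW/dt − E + P = (-5.40) − 1.8 + 6.23 = -1.0 mm/day.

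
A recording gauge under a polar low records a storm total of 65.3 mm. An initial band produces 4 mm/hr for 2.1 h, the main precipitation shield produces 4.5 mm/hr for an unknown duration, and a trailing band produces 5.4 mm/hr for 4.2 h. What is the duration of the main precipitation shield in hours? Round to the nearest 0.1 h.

duration ≈ 7.6 h

Known phases: 4 × 2.1 + 5.4 × 4.2 = 8.4 + 22.68 = 31.08 mm.
Remaining depth = 65.3 − 31.08 = 34.22 mm.
Duration = 34.22 / 4.5 = 7.6 h.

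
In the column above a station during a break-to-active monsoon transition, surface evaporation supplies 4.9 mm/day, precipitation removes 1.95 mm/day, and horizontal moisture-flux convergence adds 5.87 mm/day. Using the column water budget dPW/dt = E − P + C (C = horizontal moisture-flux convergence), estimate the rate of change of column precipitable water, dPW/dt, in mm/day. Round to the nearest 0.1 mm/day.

dPW/dt ≈ 8.8 mm/day

dPW/dt = E − P + C = 4.9 − 1.95 + (5.87) = 8.8 mm/day.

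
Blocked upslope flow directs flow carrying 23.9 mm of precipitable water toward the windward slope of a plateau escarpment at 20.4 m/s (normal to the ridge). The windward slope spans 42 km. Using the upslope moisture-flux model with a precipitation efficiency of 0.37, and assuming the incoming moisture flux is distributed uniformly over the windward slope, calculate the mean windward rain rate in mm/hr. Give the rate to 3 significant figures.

R ≈ 15.5 mm/hr

Incoming column moisture flux per unit ridge length: F = V × PW = 20.4 × 23.9 = 487.56 mm·m/s.
Spread over the 42 km slope with efficiency ε = 0.37: R = ε·F/W = 0.37 × 487.56 / 42000 m = 4.295e-03 mm/s.
R = 4.295e-03 × 3600 = 15.5 mm/hr.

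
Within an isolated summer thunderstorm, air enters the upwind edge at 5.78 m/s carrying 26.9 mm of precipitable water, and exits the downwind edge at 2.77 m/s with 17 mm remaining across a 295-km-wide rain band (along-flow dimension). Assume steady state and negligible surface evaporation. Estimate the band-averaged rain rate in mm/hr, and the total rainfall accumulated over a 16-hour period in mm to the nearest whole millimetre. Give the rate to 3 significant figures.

R ≈ 1.32 mm/hr; total ≈ 21 mm

Column moisture flux per unit crosswind length is F = V × PW.
Inflow: F_in = 5.78 × 26.9 = 155.482 mm·m/s
Outflow: F_out = 2.77 × 17 = 47.09 mm·m/s
Steady-state rate R = (F_in − F_out)/L = (155.482 − 47.09) / 295000 m = 3.674e-04 mm/s.
R = 3.674e-04 × 3600 = 1.32 mm/hr.
Over 16 h: total = 1.32 × 16 = 21.12 ≈ 21 mm.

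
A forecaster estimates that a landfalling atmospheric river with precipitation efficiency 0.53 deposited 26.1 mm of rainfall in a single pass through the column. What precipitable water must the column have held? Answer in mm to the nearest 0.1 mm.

PW ≈ 49.2 mm

PW = rainfall / ε = 26.1 / 0.53 = 49.2 mm.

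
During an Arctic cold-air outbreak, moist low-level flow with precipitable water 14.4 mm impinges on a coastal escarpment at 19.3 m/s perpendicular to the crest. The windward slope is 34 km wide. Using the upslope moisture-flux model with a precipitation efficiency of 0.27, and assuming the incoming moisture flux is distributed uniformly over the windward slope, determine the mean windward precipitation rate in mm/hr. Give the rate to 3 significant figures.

R ≈ 7.95 mm/hr

Incoming column moisture flux per unit ridge length: F = V × PW = 19.3 × 14.4 = 277.92 mm·m/s.
Spread over the 34 km slope with efficiency ε = 0.27: R = ε·F/W = 0.27 × 277.92 / 34000 m = 2.207e-03 mm/s.
R = 2.207e-03 × 3600 = 7.95 mm/hr.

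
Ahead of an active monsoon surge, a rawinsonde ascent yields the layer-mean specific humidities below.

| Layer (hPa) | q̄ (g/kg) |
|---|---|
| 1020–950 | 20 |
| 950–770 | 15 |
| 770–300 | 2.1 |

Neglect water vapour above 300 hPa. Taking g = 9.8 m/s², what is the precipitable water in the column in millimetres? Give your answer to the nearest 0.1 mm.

PW ≈ 51.9 mm

Precipitable water is the column-integrated vapour mass per unit area: PW = (1/g) Σ q̄ Δp, with q in kg/kg and Δp in Pa (1 kg/m² of water = 1 mm).
Layer 1020–950 hPa: Δp = 70 hPa = 7000 Pa, q̄ = 0.02 kg/kg → 0.02 × 7000 / 9.8 = 14.29 mm
Layer 950–770 hPa: Δp = 180 hPa = 18000 Pa, q̄ = 0.015 kg/kg → 0.015 × 18000 / 9.8 = 27.55 mm
Layer 770–300 hPa: Δp = 470 hPa = 47000 Pa, q̄ = 0.0021 kg/kg → 0.0021 × 47000 / 9.8 = 10.07 mm
PW = 14.29 + 27.55 + 10.07 = 51.91 ≈ 51.9 mm.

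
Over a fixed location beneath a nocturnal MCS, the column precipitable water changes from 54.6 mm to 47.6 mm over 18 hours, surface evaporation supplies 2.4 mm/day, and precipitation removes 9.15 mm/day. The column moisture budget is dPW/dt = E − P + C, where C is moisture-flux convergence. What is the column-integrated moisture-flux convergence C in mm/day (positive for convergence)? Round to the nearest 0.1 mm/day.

dPW/dt = (47.6 − 54.6) mm / (18/24 day) = -9.333 mm/day.
C = dPW/dt − E + P = (-9.333) − 2.4 + 9.15 = -2.6 mm/day.

C ≈ -2.6 mm/day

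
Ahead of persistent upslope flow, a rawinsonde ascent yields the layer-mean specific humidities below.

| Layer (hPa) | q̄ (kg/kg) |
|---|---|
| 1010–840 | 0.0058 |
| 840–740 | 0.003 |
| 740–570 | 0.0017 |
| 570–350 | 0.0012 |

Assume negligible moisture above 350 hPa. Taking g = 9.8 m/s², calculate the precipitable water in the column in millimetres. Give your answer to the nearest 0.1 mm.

Precipitable water is the column-integrated vapour mass per unit area: PW = (1/g) Σ q̄ Δp, with q in kg/kg and Δp in Pa (1 kg/m² of water = 1 mm).
Layer 1010–840 hPa: Δp = 170 hPa = 17000 Pa, q̄ = 0.0058 kg/kg → 0.0058 × 17000 / 9.8 = 10.06 mm
Layer 840–740 hPa: Δp = 100 hPa = 10000 Pa, q̄ = 0.003 kg/kg → 0.003 × 10000 / 9.8 = 3.06 mm
Layer 740–570 hPa: Δp = 170 hPa = 17000 Pa, q̄ = 0.0017 kg/kg → 0.0017 × 17000 / 9.8 = 2.95 mm
Layer 570–350 hPa: Δp = 220 hPa = 22000 Pa, q̄ = 0.0012 kg/kg → 0.0012 × 22000 / 9.8 = 2.69 mm
PW = 10.06 + 3.06 + 2.95 + 2.69 = 18.76 ≈ 18.8 mm.

PW ≈ 18.8 mm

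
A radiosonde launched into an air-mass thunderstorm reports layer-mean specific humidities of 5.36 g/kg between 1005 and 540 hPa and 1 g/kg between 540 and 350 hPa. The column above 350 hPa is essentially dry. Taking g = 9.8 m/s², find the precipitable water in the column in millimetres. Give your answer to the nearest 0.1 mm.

Precipitable water is the column-integrated vapour mass per unit area: PW = (1/g) Σ q̄ Δp, with q in kg/kg and Δp in Pa (1 kg/m² of water = 1 mm).
Layer 1005–540 hPa: Δp = 465 hPa = 46500 Pa, q̄ = 0.00536 kg/kg → 0.00536 × 46500 / 9.8 = 25.43 mm
Layer 540–350 hPa: Δp = 190 hPa = 19000 Pa, q̄ = 0.001 kg/kg → 0.001 × 19000 / 9.8 = 1.94 mm
PW = 25.43 + 1.94 = 27.37 ≈ 27.4 mm.

PW ≈ 27.4 mm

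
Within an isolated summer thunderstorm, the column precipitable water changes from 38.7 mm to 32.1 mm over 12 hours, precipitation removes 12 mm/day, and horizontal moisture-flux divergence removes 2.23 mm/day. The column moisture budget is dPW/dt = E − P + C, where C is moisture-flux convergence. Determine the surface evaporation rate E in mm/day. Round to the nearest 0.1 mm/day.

dPW/dt = (32.1 − 38.7) mm / (12/24 day) = -13.200 mm/day.
E = dPW/dt + P − C = (-13.200) + 12 − (-2.23) = 1.0 mm/day.

E ≈ 1.0 mm/day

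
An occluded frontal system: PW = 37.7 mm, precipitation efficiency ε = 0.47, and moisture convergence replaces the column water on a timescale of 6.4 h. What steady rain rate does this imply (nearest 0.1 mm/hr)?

R ≈ 2.8 mm/hr

Each overturning extracts ε × PW = 0.47 × 37.7 = 17.719 mm.
Rate = ε·PW / τ = 17.719 / 6.4 h = 2.8 mm/hr.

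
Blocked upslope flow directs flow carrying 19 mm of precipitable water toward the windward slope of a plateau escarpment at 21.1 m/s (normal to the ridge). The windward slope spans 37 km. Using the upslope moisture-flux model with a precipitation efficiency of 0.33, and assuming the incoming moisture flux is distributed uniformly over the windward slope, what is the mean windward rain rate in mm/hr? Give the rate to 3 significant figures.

R ≈ 12.9 mm/hr

Incoming column moisture flux per unit ridge length: F = V × PW = 21.1 × 19 = 400.9 mm·m/s.
Spread over the 37 km slope with efficiency ε = 0.33: R = ε·F/W = 0.33 × 400.9 / 37000 m = 3.576e-03 mm/s.
R = 3.576e-03 × 3600 = 12.9 mm/hr.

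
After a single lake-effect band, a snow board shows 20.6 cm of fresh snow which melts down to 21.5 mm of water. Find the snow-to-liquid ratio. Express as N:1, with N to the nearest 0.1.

ratio ≈ 9.6

Ratio = snow depth / SWE = 206 mm / 21.5 mm = 9.6, i.e. 9.6:1.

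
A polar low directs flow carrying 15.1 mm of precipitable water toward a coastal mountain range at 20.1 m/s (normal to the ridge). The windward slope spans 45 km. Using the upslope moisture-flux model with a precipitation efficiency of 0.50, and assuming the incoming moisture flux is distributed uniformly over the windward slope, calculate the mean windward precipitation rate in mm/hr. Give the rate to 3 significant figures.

R ≈ 12.1 mm/hr

Incoming column moisture flux per unit ridge length: F = V × PW = 20.1 × 15.1 = 303.51 mm·m/s.
Spread over the 45 km slope with efficiency ε = 0.50: R = ε·F/W = 0.50 × 303.51 / 45000 m = 3.372e-03 mm/s.
R = 3.372e-03 × 3600 = 12.1 mm/hr.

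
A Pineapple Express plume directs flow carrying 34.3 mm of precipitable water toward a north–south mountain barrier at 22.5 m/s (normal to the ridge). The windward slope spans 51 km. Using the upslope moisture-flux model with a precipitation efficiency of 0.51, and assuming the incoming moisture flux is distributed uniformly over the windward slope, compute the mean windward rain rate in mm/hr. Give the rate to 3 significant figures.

R ≈ 27.8 mm/hr

Incoming column moisture flux per unit ridge length: F = V × PW = 22.5 × 34.3 = 771.75 mm·m/s.
Spread over the 51 km slope with efficiency ε = 0.51: R = ε·F/W = 0.51 × 771.75 / 51000 m = 7.717e-03 mm/s.
R = 7.717e-03 × 3600 = 27.8 mm/hr.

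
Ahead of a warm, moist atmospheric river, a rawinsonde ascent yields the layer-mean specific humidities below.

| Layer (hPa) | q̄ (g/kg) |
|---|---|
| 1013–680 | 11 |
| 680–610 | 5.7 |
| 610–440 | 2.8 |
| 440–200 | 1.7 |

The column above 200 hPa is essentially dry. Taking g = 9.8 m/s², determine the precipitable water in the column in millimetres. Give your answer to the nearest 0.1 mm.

PW ≈ 50.5 mm

Precipitable water is the column-integrated vapour mass per unit area: PW = (1/g) Σ q̄ Δp, with q in kg/kg and Δp in Pa (1 kg/m² of water = 1 mm).
Layer 1013–680 hPa: Δp = 333 hPa = 33300 Pa, q̄ = 0.011 kg/kg → 0.011 × 33300 / 9.8 = 37.38 mm
Layer 680–610 hPa: Δp = 70 hPa = 7000 Pa, q̄ = 0.0057 kg/kg → 0.0057 × 7000 / 9.8 = 4.07 mm
Layer 610–440 hPa: Δp = 170 hPa = 17000 Pa, q̄ = 0.0028 kg/kg → 0.0028 × 17000 / 9.8 = 4.86 mm
Layer 440–200 hPa: Δp = 240 hPa = 24000 Pa, q̄ = 0.0017 kg/kg → 0.0017 × 24000 / 9.8 = 4.16 mm
PW = 37.38 + 4.07 + 4.86 + 4.16 = 50.47 ≈ 50.5 mm.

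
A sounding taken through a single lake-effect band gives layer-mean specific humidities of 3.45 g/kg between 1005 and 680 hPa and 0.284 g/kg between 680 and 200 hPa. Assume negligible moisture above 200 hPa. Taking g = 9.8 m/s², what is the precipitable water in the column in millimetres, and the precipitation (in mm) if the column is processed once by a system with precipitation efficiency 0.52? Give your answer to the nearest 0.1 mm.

Precipitable water is the column-integrated vapour mass per unit area: PW = (1/g) Σ q̄ Δp, with q in kg/kg and Δp in Pa (1 kg/m² of water = 1 mm).
Layer 1005–680 hPa: Δp = 325 hPa = 32500 Pa, q̄ = 0.00345 kg/kg → 0.00345 × 32500 / 9.8 = 11.44 mm
Layer 680–200 hPa: Δp = 480 hPa = 48000 Pa, q̄ = 0.000284 kg/kg → 0.000284 × 48000 / 9.8 = 1.39 mm
PW = 11.44 + 1.39 = 12.83 ≈ 12.8 mm.
Precipitation = ε × PW = 0.52 × 12.8 = 6.7 mm.

PW ≈ 12.8 mm; precipitation ≈ 6.7 mm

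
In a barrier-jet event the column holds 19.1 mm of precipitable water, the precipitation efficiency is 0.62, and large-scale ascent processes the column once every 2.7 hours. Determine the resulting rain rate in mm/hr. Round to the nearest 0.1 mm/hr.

R ≈ 4.4 mm/hr

Each overturning extracts ε × PW = 0.62 × 19.1 = 11.842 mm.
Rate = ε·PW / τ = 11.842 / 2.7 h = 4.4 mm/hr.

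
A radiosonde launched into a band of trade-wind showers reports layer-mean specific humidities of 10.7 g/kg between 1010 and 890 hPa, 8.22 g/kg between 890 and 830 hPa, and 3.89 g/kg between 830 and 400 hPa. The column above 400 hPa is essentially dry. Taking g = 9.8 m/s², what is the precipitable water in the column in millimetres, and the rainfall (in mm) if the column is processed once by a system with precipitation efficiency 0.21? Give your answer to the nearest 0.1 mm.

PW ≈ 35.2 mm; rainfall ≈ 7.4 mm

Precipitable water is the column-integrated vapour mass per unit area: PW = (1/g) Σ q̄ Δp, with q in kg/kg and Δp in Pa (1 kg/m² of water = 1 mm).
Layer 1010–890 hPa: Δp = 120 hPa = 12000 Pa, q̄ = 0.0107 kg/kg → 0.0107 × 12000 / 9.8 = 13.10 mm
Layer 890–830 hPa: Δp = 60 hPa = 6000 Pa, q̄ = 0.00822 kg/kg → 0.00822 × 6000 / 9.8 = 5.03 mm
Layer 830–400 hPa: Δp = 430 hPa = 43000 Pa, q̄ = 0.00389 kg/kg → 0.00389 × 43000 / 9.8 = 17.07 mm
PW = 13.10 + 5.03 + 17.07 = 35.20 ≈ 35.2 mm.
Rainfall = ε × PW = 0.21 × 35.2 = 7.4 mm.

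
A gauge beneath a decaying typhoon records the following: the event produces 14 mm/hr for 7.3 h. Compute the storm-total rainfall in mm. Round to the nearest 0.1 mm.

Total = Σ Rᵢ Δtᵢ = 14 × 7.3
      = 102.2 = 102.2 mm.

total ≈ 102.2 mm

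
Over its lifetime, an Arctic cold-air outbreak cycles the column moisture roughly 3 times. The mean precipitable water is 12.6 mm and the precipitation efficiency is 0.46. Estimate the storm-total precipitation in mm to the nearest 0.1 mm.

precipitation ≈ 17.4 mm

Each cycle deposits ε × PW = 0.46 × 12.6 = 5.796 mm.
Over 3 cycles: 3 × 5.796 = 17.4 mm.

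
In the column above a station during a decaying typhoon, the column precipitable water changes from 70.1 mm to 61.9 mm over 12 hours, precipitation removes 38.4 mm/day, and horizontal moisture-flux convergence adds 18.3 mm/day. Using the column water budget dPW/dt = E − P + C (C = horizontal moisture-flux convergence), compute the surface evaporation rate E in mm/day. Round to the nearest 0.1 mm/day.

E ≈ 3.7 mm/day

dPW/dt = (61.9 − 70.1) mm / (12/24 day) = -16.400 mm/day.
E = dPW/dt + P − C = (-16.400) + 38.4 − (18.3) = 3.7 mm/day.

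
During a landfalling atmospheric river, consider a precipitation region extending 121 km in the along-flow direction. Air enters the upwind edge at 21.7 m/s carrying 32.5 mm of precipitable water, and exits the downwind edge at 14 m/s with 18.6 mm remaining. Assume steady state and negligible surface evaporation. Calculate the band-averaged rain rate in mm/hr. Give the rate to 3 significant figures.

R ≈ 13.2 mm/hr

Column moisture flux per unit crosswind length is F = V × PW.
Inflow: F_in = 21.7 × 32.5 = 705.25 mm·m/s
Outflow: F_out = 14 × 18.6 = 260.4 mm·m/s
Steady-state rate R = (F_in − F_out)/L = (705.25 − 260.4) / 121000 m = 3.676e-03 mm/s.
R = 3.676e-03 × 3600 = 13.2 mm/hr.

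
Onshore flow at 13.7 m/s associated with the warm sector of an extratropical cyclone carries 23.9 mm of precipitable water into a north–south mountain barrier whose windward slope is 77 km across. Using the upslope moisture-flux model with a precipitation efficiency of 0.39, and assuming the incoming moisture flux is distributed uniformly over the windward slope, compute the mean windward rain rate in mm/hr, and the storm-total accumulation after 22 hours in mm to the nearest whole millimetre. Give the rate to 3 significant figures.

R ≈ 5.97 mm/hr; total ≈ 131 mm

Incoming column moisture flux per unit ridge length: F = V × PW = 13.7 × 23.9 = 327.43 mm·m/s.
Spread over the 77 km slope with efficiency ε = 0.39: R = ε·F/W = 0.39 × 327.43 / 77000 m = 1.658e-03 mm/s.
R = 1.658e-03 × 3600 = 5.97 mm/hr.
Over 22 h: total = 5.97 × 22 = 131.34 ≈ 131 mm.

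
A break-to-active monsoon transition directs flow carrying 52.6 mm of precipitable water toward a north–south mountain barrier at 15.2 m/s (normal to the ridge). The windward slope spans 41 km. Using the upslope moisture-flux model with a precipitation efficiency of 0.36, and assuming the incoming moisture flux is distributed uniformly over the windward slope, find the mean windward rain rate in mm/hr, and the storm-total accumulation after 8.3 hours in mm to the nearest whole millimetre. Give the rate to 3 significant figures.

Incoming column moisture flux per unit ridge length: F = V × PW = 15.2 × 52.6 = 799.52 mm·m/s.
Spread over the 41 km slope with efficiency ε = 0.36: R = ε·F/W = 0.36 × 799.52 / 41000 m = 7.020e-03 mm/s.
R = 7.020e-03 × 3600 = 25.3 mm/hr.
Over 8.3 h: total = 25.3 × 8.3 = 209.99 ≈ 210 mm.

R ≈ 25.3 mm/hr; total ≈ 210 mm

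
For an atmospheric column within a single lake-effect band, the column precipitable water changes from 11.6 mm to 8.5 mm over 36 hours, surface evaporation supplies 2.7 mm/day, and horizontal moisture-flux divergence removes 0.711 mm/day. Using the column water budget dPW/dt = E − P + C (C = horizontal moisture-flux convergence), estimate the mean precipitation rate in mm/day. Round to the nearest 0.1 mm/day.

dPW/dt = (8.5 − 11.6) mm / (36/24 day) = -2.067 mm/day.
P = E + C − dPW/dt = 2.7 + (-0.711) − (-2.067) = 4.1 mm/day.

P ≈ 4.1 mm/day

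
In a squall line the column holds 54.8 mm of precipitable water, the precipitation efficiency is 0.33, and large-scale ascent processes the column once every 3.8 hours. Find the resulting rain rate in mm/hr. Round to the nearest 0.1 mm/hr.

Each overturning extracts ε × PW = 0.33 × 54.8 = 18.084 mm.
Rate = ε·PW / τ = 18.084 / 3.8 h = 4.8 mm/hr.

R ≈ 4.8 mm/hr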